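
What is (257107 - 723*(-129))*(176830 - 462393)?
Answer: -100053850562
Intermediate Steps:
(257107 - 723*(-129))*(176830 - 462393) = (257107 + 93267)*(-285563) = 350374*(-285563) = -100053850562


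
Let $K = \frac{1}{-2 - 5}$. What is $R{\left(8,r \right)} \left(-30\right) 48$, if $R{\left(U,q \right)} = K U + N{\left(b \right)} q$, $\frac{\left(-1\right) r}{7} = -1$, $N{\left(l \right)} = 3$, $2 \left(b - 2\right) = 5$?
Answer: $- \frac{200160}{7} \approx -28594.0$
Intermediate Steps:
$b = \frac{9}{2}$ ($b = 2 + \frac{1}{2} \cdot 5 = 2 + \frac{5}{2} = \frac{9}{2} \approx 4.5$)
$r = 7$ ($r = \left(-7\right) \left(-1\right) = 7$)
$K = - \frac{1}{7}$ ($K = \frac{1}{-7} = - \frac{1}{7} \approx -0.14286$)
$R{\left(U,q \right)} = 3 q - \frac{U}{7}$ ($R{\left(U,q \right)} = - \frac{U}{7} + 3 q = 3 q - \frac{U}{7}$)
$R{\left(8,r \right)} \left(-30\right) 48 = \left(3 \cdot 7 - \frac{8}{7}\right) \left(-30\right) 48 = \left(21 - \frac{8}{7}\right) \left(-30\right) 48 = \frac{139}{7} \left(-30\right) 48 = \left(- \frac{4170}{7}\right) 48 = - \frac{200160}{7}$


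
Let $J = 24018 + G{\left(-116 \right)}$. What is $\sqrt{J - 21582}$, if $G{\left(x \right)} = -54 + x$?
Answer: $\sqrt{2266} \approx 47.603$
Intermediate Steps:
$J = 23848$ ($J = 24018 - 170 = 23848$)
$\sqrt{J - 21582} = \sqrt{23848 - 21582} = \sqrt{2266}$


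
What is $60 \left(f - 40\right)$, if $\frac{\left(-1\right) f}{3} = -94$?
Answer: $14520$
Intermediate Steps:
$f = 282$ ($f = \left(-3\right) \left(-94\right) = 282$)
$60 \left(f - 40\right) = 60 \left(282 - 40\right) = 60 \cdot 242 = 14520$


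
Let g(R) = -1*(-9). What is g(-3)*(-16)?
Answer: -144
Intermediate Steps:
g(R) = 9
g(-3)*(-16) = 9*(-16) = -144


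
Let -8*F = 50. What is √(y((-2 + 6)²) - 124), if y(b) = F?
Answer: I*√521/2 ≈ 11.413*I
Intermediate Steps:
F = -25/4 (F = -⅛*50 = -25/4 ≈ -6.2500)
y(b) = -25/4
√(y((-2 + 6)²) - 124) = √(-25/4 - 124) = √(-521/4) = I*√521/2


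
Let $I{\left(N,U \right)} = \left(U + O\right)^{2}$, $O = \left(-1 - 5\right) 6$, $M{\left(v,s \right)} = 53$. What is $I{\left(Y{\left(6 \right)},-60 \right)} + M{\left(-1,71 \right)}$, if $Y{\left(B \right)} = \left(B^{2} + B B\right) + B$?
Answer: $9269$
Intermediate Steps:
$Y{\left(B \right)} = B + 2 B^{2}$ ($Y{\left(B \right)} = \left(B^{2} + B^{2}\right) + B = 2 B^{2} + B = B + 2 B^{2}$)
$O = -36$ ($O = \left(-6\right) 6 = -36$)
$I{\left(N,U \right)} = \left(-36 + U\right)^{2}$ ($I{\left(N,U \right)} = \left(U - 36\right)^{2} = \left(-36 + U\right)^{2}$)
$I{\left(Y{\left(6 \right)},-60 \right)} + M{\left(-1,71 \right)} = \left(-36 - 60\right)^{2} + 53 = \left(-96\right)^{2} + 53 = 9216 + 53 = 9269$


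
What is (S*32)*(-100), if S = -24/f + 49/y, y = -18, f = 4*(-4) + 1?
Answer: 32320/9 ≈ 3591.1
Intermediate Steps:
f = -15 (f = -16 + 1 = -15)
S = -101/90 (S = -24/(-15) + 49/(-18) = -24*(-1/15) + 49*(-1/18) = 8/5 - 49/18 = -101/90 ≈ -1.1222)
(S*32)*(-100) = -101/90*32*(-100) = -1616/45*(-100) = 32320/9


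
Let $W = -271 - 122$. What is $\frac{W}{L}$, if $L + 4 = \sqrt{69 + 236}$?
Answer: $\frac{393}{4 - \sqrt{305}} \approx -29.188$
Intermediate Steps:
$L = -4 + \sqrt{305}$ ($L = -4 + \sqrt{69 + 236} = -4 + \sqrt{305} \approx 13.464$)
$W = -393$ ($W = -271 - 122 = -393$)
$\frac{W}{L} = - \frac{393}{-4 + \sqrt{305}}$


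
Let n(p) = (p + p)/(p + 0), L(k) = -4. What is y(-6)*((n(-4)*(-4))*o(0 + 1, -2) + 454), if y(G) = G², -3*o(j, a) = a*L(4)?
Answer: 17112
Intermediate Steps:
n(p) = 2 (n(p) = (2*p)/p = 2)
o(j, a) = 4*a/3 (o(j, a) = -a*(-4)/3 = -(-4)*a/3 = 4*a/3)
y(-6)*((n(-4)*(-4))*o(0 + 1, -2) + 454) = (-6)²*((2*(-4))*((4/3)*(-2)) + 454) = 36*(-8*(-8/3) + 454) = 36*(64/3 + 454) = 36*(1426/3) = 17112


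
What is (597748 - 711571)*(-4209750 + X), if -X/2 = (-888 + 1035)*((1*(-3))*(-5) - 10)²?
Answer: 480002973300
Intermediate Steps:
X = -7350 (X = -2*(-888 + 1035)*((1*(-3))*(-5) - 10)² = -294*(-3*(-5) - 10)² = -294*(15 - 10)² = -294*5² = -294*25 = -2*3675 = -7350)
(597748 - 711571)*(-4209750 + X) = (597748 - 711571)*(-4209750 - 7350) = -113823*(-4217100) = 480002973300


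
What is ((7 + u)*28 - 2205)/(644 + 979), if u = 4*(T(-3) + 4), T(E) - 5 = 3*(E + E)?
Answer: -3017/1623 ≈ -1.8589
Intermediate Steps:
T(E) = 5 + 6*E (T(E) = 5 + 3*(E + E) = 5 + 3*(2*E) = 5 + 6*E)
u = -36 (u = 4*((5 + 6*(-3)) + 4) = 4*((5 - 18) + 4) = 4*(-13 + 4) = 4*(-9) = -36)
((7 + u)*28 - 2205)/(644 + 979) = ((7 - 36)*28 - 2205)/(644 + 979) = (-29*28 - 2205)/1623 = (-812 - 2205)*(1/1623) = -3017*1/1623 = -3017/1623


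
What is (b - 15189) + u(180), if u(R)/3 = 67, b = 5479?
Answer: -9509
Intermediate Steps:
u(R) = 201 (u(R) = 3*67 = 201)
(b - 15189) + u(180) = (5479 - 15189) + 201 = -9710 + 201 = -9509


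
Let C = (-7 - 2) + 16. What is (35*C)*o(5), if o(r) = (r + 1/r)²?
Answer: 33124/5 ≈ 6624.8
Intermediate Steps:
o(r) = (r + 1/r)²
C = 7 (C = -9 + 16 = 7)
(35*C)*o(5) = (35*7)*((1 + 5²)²/5²) = 245*((1 + 25)²/25) = 245*((1/25)*26²) = 245*((1/25)*676) = 245*(676/25) = 33124/5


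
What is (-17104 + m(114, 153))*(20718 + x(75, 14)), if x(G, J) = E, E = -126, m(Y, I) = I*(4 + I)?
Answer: 142434864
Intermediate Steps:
x(G, J) = -126
(-17104 + m(114, 153))*(20718 + x(75, 14)) = (-17104 + 153*(4 + 153))*(20718 - 126) = (-17104 + 153*157)*20592 = (-17104 + 24021)*20592 = 6917*20592 = 142434864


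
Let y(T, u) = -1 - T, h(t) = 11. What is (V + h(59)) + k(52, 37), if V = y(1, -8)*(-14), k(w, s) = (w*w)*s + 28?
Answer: 100115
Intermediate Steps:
k(w, s) = 28 + s*w² (k(w, s) = w²*s + 28 = s*w² + 28 = 28 + s*w²)
V = 28 (V = (-1 - 1*1)*(-14) = (-1 - 1)*(-14) = -2*(-14) = 28)
(V + h(59)) + k(52, 37) = (28 + 11) + (28 + 37*52²) = 39 + (28 + 37*2704) = 39 + (28 + 100048) = 39 + 100076 = 100115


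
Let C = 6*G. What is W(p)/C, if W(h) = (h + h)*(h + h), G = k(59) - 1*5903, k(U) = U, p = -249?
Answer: -6889/974 ≈ -7.0729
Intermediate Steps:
G = -5844 (G = 59 - 1*5903 = 59 - 5903 = -5844)
W(h) = 4*h² (W(h) = (2*h)*(2*h) = 4*h²)
C = -35064 (C = 6*(-5844) = -35064)
W(p)/C = (4*(-249)²)/(-35064) = (4*62001)*(-1/35064) = 248004*(-1/35064) = -6889/974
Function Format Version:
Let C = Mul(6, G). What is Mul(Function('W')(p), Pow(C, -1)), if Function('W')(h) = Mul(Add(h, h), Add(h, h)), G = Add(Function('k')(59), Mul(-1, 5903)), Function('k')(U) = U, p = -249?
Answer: Rational(-6889, 974) ≈ -7.0729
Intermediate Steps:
G = -5844 (G = Add(59, Mul(-1, 5903)) = Add(59, -5903) = -5844)
Function('W')(h) = Mul(4, Pow(h, 2)) (Function('W')(h) = Mul(Mul(2, h), Mul(2, h)) = Mul(4, Pow(h, 2)))
C = -35064 (C = Mul(6, -5844) = -35064)
Mul(Function('W')(p), Pow(C, -1)) = Mul(Mul(4, Pow(-249, 2)), Pow(-35064, -1)) = Mul(Mul(4, 62001), Rational(-1, 35064)) = Mul(248004, Rational(-1, 35064)) = Rational(-6889, 974)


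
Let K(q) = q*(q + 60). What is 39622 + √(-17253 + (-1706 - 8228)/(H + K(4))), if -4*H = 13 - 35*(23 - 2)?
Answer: 39622 + I*√1462928489/291 ≈ 39622.0 + 131.44*I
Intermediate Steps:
K(q) = q*(60 + q)
H = 361/2 (H = -(13 - 35*(23 - 2))/4 = -(13 - 35*21)/4 = -(13 - 735)/4 = -¼*(-722) = 361/2 ≈ 180.50)
39622 + √(-17253 + (-1706 - 8228)/(H + K(4))) = 39622 + √(-17253 + (-1706 - 8228)/(361/2 + 4*(60 + 4))) = 39622 + √(-17253 - 9934/(361/2 + 4*64)) = 39622 + √(-17253 - 9934/(361/2 + 256)) = 39622 + √(-17253 - 9934/873/2) = 39622 + √(-17253 - 9934*2/873) = 39622 + √(-17253 - 19868/873) = 39622 + √(-15081737/873) = 39622 + I*√1462928489/291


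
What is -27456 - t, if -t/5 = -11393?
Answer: -84421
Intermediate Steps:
t = 56965 (t = -5*(-11393) = 56965)
-27456 - t = -27456 - 1*56965 = -27456 - 56965 = -84421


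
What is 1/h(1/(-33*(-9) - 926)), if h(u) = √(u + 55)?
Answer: √444074/4942 ≈ 0.13484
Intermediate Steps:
h(u) = √(55 + u)
1/h(1/(-33*(-9) - 926)) = 1/(√(55 + 1/(-33*(-9) - 926))) = 1/(√(55 + 1/(297 - 926))) = 1/(√(55 + 1/(-629))) = 1/(√(55 - 1/629)) = 1/(√(34594/629)) = 1/(7*√444074/629) = √444074/4942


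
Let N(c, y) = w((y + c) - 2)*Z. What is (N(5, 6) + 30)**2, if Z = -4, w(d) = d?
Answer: 36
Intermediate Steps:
N(c, y) = 8 - 4*c - 4*y (N(c, y) = ((y + c) - 2)*(-4) = ((c + y) - 2)*(-4) = (-2 + c + y)*(-4) = 8 - 4*c - 4*y)
(N(5, 6) + 30)**2 = ((8 - 4*5 - 4*6) + 30)**2 = ((8 - 20 - 24) + 30)**2 = (-36 + 30)**2 = (-6)**2 = 36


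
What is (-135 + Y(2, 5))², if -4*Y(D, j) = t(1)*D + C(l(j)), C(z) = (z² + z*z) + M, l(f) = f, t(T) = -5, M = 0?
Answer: 21025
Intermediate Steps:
C(z) = 2*z² (C(z) = (z² + z*z) + 0 = (z² + z²) + 0 = 2*z² + 0 = 2*z²)
Y(D, j) = -j²/2 + 5*D/4 (Y(D, j) = -(-5*D + 2*j²)/4 = -j²/2 + 5*D/4)
(-135 + Y(2, 5))² = (-135 + (-½*5² + (5/4)*2))² = (-135 + (-½*25 + 5/2))² = (-135 + (-25/2 + 5/2))² = (-135 - 10)² = (-145)² = 21025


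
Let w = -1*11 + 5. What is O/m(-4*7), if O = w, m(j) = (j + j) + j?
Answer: 1/14 ≈ 0.071429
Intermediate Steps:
m(j) = 3*j (m(j) = 2*j + j = 3*j)
w = -6 (w = -11 + 5 = -6)
O = -6
O/m(-4*7) = -6/(3*(-4*7)) = -6/(3*(-28)) = -6/(-84) = -6*(-1/84) = 1/14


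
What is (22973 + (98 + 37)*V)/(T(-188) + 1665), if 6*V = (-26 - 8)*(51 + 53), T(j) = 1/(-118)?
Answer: -6677266/196469 ≈ -33.986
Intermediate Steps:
T(j) = -1/118
V = -1768/3 (V = ((-26 - 8)*(51 + 53))/6 = (-34*104)/6 = (1/6)*(-3536) = -1768/3 ≈ -589.33)
(22973 + (98 + 37)*V)/(T(-188) + 1665) = (22973 + (98 + 37)*(-1768/3))/(-1/118 + 1665) = (22973 + 135*(-1768/3))/(196469/118) = (22973 - 79560)*(118/196469) = -56587*118/196469 = -6677266/196469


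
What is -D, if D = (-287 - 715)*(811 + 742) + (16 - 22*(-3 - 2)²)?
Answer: 1556640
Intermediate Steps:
D = -1556640 (D = -1002*1553 + (16 - 22*(-5)²) = -1556106 + (16 - 22*25) = -1556106 + (16 - 550) = -1556106 - 534 = -1556640)
-D = -1*(-1556640) = 1556640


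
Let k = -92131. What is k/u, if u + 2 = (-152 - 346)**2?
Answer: -92131/248002 ≈ -0.37149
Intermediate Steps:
u = 248002 (u = -2 + (-152 - 346)**2 = -2 + (-498)**2 = -2 + 248004 = 248002)
k/u = -92131/248002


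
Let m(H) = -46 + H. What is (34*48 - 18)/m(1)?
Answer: -538/15 ≈ -35.867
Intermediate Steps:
(34*48 - 18)/m(1) = (34*48 - 18)/(-46 + 1) = (1632 - 18)/(-45) = 1614*(-1/45) = -538/15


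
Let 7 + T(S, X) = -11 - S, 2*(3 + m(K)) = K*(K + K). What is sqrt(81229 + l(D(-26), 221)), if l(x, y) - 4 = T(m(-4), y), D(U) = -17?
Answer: sqrt(81202) ≈ 284.96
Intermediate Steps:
m(K) = -3 + K**2 (m(K) = -3 + (K*(K + K))/2 = -3 + (K*(2*K))/2 = -3 + (2*K**2)/2 = -3 + K**2)
T(S, X) = -18 - S (T(S, X) = -7 + (-11 - S) = -18 - S)
l(x, y) = -27 (l(x, y) = 4 + (-18 - (-3 + (-4)**2)) = 4 + (-18 - (-3 + 16)) = 4 + (-18 - 1*13) = 4 + (-18 - 13) = 4 - 31 = -27)
sqrt(81229 + l(D(-26), 221)) = sqrt(81229 - 27) = sqrt(81202)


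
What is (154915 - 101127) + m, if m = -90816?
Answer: -37028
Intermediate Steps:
(154915 - 101127) + m = (154915 - 101127) - 90816 = 53788 - 90816 = -37028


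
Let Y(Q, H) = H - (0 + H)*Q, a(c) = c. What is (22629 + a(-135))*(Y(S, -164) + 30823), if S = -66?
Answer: 446168490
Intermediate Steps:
Y(Q, H) = H - H*Q
(22629 + a(-135))*(Y(S, -164) + 30823) = (22629 - 135)*(-164*(1 - 1*(-66)) + 30823) = 22494*(-164*(1 + 66) + 30823) = 22494*(-164*67 + 30823) = 22494*(-10988 + 30823) = 22494*19835 = 446168490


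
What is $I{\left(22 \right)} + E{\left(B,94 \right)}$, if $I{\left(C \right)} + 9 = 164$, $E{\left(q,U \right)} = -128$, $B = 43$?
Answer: $27$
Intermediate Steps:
$I{\left(C \right)} = 155$ ($I{\left(C \right)} = -9 + 164 = 155$)
$I{\left(22 \right)} + E{\left(B,94 \right)} = 155 - 128 = 27$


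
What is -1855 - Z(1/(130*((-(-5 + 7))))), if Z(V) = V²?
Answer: -125398001/67600 ≈ -1855.0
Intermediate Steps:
-1855 - Z(1/(130*((-(-5 + 7))))) = -1855 - (1/(130*((-(-5 + 7)))))² = -1855 - (1/(130*((-1*2))))² = -1855 - ((1/130)/(-2))² = -1855 - ((1/130)*(-½))² = -1855 - (-1/260)² = -1855 - 1*1/67600 = -1855 - 1/67600 = -125398001/67600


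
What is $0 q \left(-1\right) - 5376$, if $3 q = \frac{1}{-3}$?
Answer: $-5376$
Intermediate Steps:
$q = - \frac{1}{9}$ ($q = \frac{1}{3 \left(-3\right)} = \frac{1}{3} \left(- \frac{1}{3}\right) = - \frac{1}{9} \approx -0.11111$)
$0 q \left(-1\right) - 5376 = 0 \left(- \frac{1}{9}\right) \left(-1\right) - 5376 = 0 \left(-1\right) - 5376 = 0 - 5376 = -5376$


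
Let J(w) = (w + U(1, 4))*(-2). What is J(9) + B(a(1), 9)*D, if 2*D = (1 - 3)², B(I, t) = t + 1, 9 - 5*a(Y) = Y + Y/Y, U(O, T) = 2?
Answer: -2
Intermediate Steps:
J(w) = -4 - 2*w (J(w) = (w + 2)*(-2) = (2 + w)*(-2) = -4 - 2*w)
a(Y) = 8/5 - Y/5 (a(Y) = 9/5 - (Y + Y/Y)/5 = 9/5 - (Y + 1)/5 = 9/5 - (1 + Y)/5 = 9/5 + (-⅕ - Y/5) = 8/5 - Y/5)
B(I, t) = 1 + t
D = 2 (D = (1 - 3)²/2 = (½)*(-2)² = (½)*4 = 2)
J(9) + B(a(1), 9)*D = (-4 - 2*9) + (1 + 9)*2 = (-4 - 18) + 10*2 = -22 + 20 = -2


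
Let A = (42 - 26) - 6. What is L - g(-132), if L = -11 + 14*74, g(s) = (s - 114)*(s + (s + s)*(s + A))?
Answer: 7891721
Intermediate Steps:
A = 10 (A = 16 - 6 = 10)
g(s) = (-114 + s)*(s + 2*s*(10 + s)) (g(s) = (s - 114)*(s + (s + s)*(s + 10)) = (-114 + s)*(s + (2*s)*(10 + s)) = (-114 + s)*(s + 2*s*(10 + s)))
L = 1025 (L = -11 + 1036 = 1025)
L - g(-132) = 1025 - (-132)*(-2394 - 207*(-132) + 2*(-132)**2) = 1025 - (-132)*(-2394 + 27324 + 2*17424) = 1025 - (-132)*(-2394 + 27324 + 34848) = 1025 - (-132)*59778 = 1025 - 1*(-7890696) = 1025 + 7890696 = 7891721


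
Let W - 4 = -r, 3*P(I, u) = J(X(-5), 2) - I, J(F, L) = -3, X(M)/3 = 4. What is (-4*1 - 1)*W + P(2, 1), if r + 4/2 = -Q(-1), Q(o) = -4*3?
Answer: 85/3 ≈ 28.333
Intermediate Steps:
X(M) = 12 (X(M) = 3*4 = 12)
Q(o) = -12
P(I, u) = -1 - I/3 (P(I, u) = (-3 - I)/3 = -1 - I/3)
r = 10 (r = -2 - 1*(-12) = -2 + 12 = 10)
W = -6 (W = 4 - 1*10 = 4 - 10 = -6)
(-4*1 - 1)*W + P(2, 1) = (-4*1 - 1)*(-6) + (-1 - 1/3*2) = (-4 - 1)*(-6) + (-1 - 2/3) = -5*(-6) - 5/3 = 30 - 5/3 = 85/3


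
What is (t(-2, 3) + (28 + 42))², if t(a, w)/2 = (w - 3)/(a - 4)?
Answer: 4900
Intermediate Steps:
t(a, w) = 2*(-3 + w)/(-4 + a) (t(a, w) = 2*((w - 3)/(a - 4)) = 2*((-3 + w)/(-4 + a)) = 2*(-3 + w)/(-4 + a))
(t(-2, 3) + (28 + 42))² = (2*(-3 + 3)/(-4 - 2) + (28 + 42))² = (2*0/(-6) + 70)² = (2*(-⅙)*0 + 70)² = (0 + 70)² = 70² = 4900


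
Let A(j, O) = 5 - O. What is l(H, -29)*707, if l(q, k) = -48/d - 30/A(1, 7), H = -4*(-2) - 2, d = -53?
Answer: 596001/53 ≈ 11245.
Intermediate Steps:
H = 6 (H = 8 - 2 = 6)
l(q, k) = 843/53 (l(q, k) = -48/(-53) - 30/(5 - 1*7) = -48*(-1/53) - 30/(5 - 7) = 48/53 - 30/(-2) = 48/53 - 30*(-½) = 48/53 + 15 = 843/53)
l(H, -29)*707 = (843/53)*707 = 596001/53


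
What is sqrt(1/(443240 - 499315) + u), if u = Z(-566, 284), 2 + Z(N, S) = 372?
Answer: 11*sqrt(384604967)/11215 ≈ 19.235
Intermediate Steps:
Z(N, S) = 370 (Z(N, S) = -2 + 372 = 370)
u = 370
sqrt(1/(443240 - 499315) + u) = sqrt(1/(443240 - 499315) + 370) = sqrt(1/(-56075) + 370) = sqrt(-1/56075 + 370) = sqrt(20747749/56075) = 11*sqrt(384604967)/11215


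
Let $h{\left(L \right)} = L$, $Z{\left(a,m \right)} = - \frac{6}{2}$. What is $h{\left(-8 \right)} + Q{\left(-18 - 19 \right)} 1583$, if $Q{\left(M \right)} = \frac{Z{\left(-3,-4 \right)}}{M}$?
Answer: $\frac{4453}{37} \approx 120.35$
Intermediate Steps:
$Z{\left(a,m \right)} = -3$ ($Z{\left(a,m \right)} = \left(-6\right) \frac{1}{2} = -3$)
$Q{\left(M \right)} = - \frac{3}{M}$
$h{\left(-8 \right)} + Q{\left(-18 - 19 \right)} 1583 = -8 + - \frac{3}{-18 - 19} \cdot 1583 = -8 + - \frac{3}{-37} \cdot 1583 = -8 + \left(-3\right) \left(- \frac{1}{37}\right) 1583 = -8 + \frac{3}{37} \cdot 1583 = -8 + \frac{4749}{37} = \frac{4453}{37}$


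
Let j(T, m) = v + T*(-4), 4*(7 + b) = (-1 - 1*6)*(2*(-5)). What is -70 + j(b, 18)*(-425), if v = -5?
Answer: 19905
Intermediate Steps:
b = 21/2 (b = -7 + ((-1 - 1*6)*(2*(-5)))/4 = -7 + ((-1 - 6)*(-10))/4 = -7 + (-7*(-10))/4 = -7 + (¼)*70 = -7 + 35/2 = 21/2 ≈ 10.500)
j(T, m) = -5 - 4*T (j(T, m) = -5 + T*(-4) = -5 - 4*T)
-70 + j(b, 18)*(-425) = -70 + (-5 - 4*21/2)*(-425) = -70 + (-5 - 42)*(-425) = -70 - 47*(-425) = -70 + 19975 = 19905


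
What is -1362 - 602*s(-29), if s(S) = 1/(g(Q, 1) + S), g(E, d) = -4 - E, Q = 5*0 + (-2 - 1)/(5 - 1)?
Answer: -4030/3 ≈ -1343.3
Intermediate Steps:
Q = -¾ (Q = 0 - 3/4 = 0 - 3*¼ = 0 - ¾ = -¾ ≈ -0.75000)
s(S) = 1/(-13/4 + S) (s(S) = 1/((-4 - 1*(-¾)) + S) = 1/((-4 + ¾) + S) = 1/(-13/4 + S))
-1362 - 602*s(-29) = -1362 - 2408/(-13 + 4*(-29)) = -1362 - 2408/(-13 - 116) = -1362 - 2408/(-129) = -1362 - 2408*(-1)/129 = -1362 - 602*(-4/129) = -1362 + 56/3 = -4030/3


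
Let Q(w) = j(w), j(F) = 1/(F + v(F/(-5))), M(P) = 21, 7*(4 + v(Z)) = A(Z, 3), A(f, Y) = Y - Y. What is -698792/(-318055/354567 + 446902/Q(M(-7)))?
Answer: -247768583064/2693763606323 ≈ -0.091979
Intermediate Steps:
A(f, Y) = 0
v(Z) = -4 (v(Z) = -4 + (1/7)*0 = -4 + 0 = -4)
j(F) = 1/(-4 + F) (j(F) = 1/(F - 4) = 1/(-4 + F))
Q(w) = 1/(-4 + w)
-698792/(-318055/354567 + 446902/Q(M(-7))) = -698792/(-318055/354567 + 446902/(1/(-4 + 21))) = -698792/(-318055*1/354567 + 446902/(1/17)) = -698792/(-318055/354567 + 446902/(1/17)) = -698792/(-318055/354567 + 446902*17) = -698792/(-318055/354567 + 7597334) = -698792/2693763606323/354567 = -698792*354567/2693763606323 = -247768583064/2693763606323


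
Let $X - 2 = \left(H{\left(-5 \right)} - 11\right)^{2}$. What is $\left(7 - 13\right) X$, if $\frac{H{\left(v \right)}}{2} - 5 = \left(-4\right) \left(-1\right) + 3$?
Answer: $-1026$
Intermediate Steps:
$H{\left(v \right)} = 24$ ($H{\left(v \right)} = 10 + 2 \left(\left(-4\right) \left(-1\right) + 3\right) = 10 + 2 \left(4 + 3\right) = 10 + 2 \cdot 7 = 10 + 14 = 24$)
$X = 171$ ($X = 2 + \left(24 - 11\right)^{2} = 2 + 13^{2} = 2 + 169 = 171$)
$\left(7 - 13\right) X = \left(7 - 13\right) 171 = \left(-6\right) 171 = -1026$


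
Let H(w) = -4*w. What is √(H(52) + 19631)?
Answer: √19423 ≈ 139.37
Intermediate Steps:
√(H(52) + 19631) = √(-4*52 + 19631) = √(-208 + 19631) = √19423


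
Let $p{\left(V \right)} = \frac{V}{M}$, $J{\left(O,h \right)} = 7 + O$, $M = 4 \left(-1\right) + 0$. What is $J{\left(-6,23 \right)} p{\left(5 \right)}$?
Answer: $- \frac{5}{4} \approx -1.25$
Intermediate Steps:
$M = -4$ ($M = -4 + 0 = -4$)
$p{\left(V \right)} = - \frac{V}{4}$ ($p{\left(V \right)} = \frac{V}{-4} = V \left(- \frac{1}{4}\right) = - \frac{V}{4}$)
$J{\left(-6,23 \right)} p{\left(5 \right)} = \left(7 - 6\right) \left(\left(- \frac{1}{4}\right) 5\right) = 1 \left(- \frac{5}{4}\right) = - \frac{5}{4}$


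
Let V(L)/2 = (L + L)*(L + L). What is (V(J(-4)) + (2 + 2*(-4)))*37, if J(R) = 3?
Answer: 2442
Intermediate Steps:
V(L) = 8*L**2 (V(L) = 2*((L + L)*(L + L)) = 2*((2*L)*(2*L)) = 2*(4*L**2) = 8*L**2)
(V(J(-4)) + (2 + 2*(-4)))*37 = (8*3**2 + (2 + 2*(-4)))*37 = (8*9 + (2 - 8))*37 = (72 - 6)*37 = 66*37 = 2442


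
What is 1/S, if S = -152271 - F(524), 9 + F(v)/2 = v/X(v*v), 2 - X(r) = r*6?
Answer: -823727/125414906407 ≈ -6.5680e-6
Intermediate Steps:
X(r) = 2 - 6*r (X(r) = 2 - r*6 = 2 - 6*r)
F(v) = -18 + 2*v/(2 - 6*v²) (F(v) = -18 + 2*(v/(2 - 6*v*v)) = -18 + 2*(v/(2 - 6*v²)) = -18 + 2*v/(2 - 6*v²))
S = -125414906407/823727 (S = -152271 - (18 - 1*524 - 54*524²)/(-1 + 3*524²) = -152271 - (18 - 524 - 54*274576)/(-1 + 3*274576) = -152271 - (18 - 524 - 14827104)/(-1 + 823728) = -152271 - (-14827610)/823727 = -152271 - 1*(-14827610/823727) = -152271 + 14827610/823727 = -125414906407/823727 ≈ -1.5225e+5)
1/S = 1/(-125414906407/823727) = -823727/125414906407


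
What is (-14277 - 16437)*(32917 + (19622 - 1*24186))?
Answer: -870834042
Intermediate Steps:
(-14277 - 16437)*(32917 + (19622 - 1*24186)) = -30714*(32917 + (19622 - 24186)) = -30714*(32917 - 4564) = -30714*28353 = -870834042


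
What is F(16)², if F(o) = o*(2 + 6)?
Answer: 16384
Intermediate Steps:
F(o) = 8*o (F(o) = o*8 = 8*o)
F(16)² = (8*16)² = 128² = 16384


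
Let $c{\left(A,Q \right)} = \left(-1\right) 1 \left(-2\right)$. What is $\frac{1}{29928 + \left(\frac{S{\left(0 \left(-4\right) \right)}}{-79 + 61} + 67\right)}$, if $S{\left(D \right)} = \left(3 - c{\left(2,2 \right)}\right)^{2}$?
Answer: $\frac{18}{539909} \approx 3.3339 \cdot 10^{-5}$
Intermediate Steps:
$c{\left(A,Q \right)} = 2$ ($c{\left(A,Q \right)} = \left(-1\right) \left(-2\right) = 2$)
$S{\left(D \right)} = 1$ ($S{\left(D \right)} = \left(3 - 2\right)^{2} = 1^{2} = 1$)
$\frac{1}{29928 + \left(\frac{S{\left(0 \left(-4\right) \right)}}{-79 + 61} + 67\right)} = \frac{1}{29928 + \left(1 \frac{1}{-79 + 61} + 67\right)} = \frac{1}{29928 + \left(1 \frac{1}{-18} + 67\right)} = \frac{1}{29928 + \left(1 \left(- \frac{1}{18}\right) + 67\right)} = \frac{1}{29928 + \left(- \frac{1}{18} + 67\right)} = \frac{1}{29928 + \frac{1205}{18}} = \frac{1}{\frac{539909}{18}} = \frac{18}{539909}$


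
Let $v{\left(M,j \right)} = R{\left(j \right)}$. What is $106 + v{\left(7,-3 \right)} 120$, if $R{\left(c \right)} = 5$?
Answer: $706$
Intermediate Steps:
$v{\left(M,j \right)} = 5$
$106 + v{\left(7,-3 \right)} 120 = 106 + 5 \cdot 120 = 106 + 600 = 706$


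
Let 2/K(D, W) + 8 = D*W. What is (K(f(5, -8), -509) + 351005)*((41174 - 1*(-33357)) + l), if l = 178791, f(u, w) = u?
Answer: 9869819013682/111 ≈ 8.8917e+10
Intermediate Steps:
K(D, W) = 2/(-8 + D*W)
(K(f(5, -8), -509) + 351005)*((41174 - 1*(-33357)) + l) = (2/(-8 + 5*(-509)) + 351005)*((41174 - 1*(-33357)) + 178791) = (2/(-8 - 2545) + 351005)*((41174 + 33357) + 178791) = (2/(-2553) + 351005)*(74531 + 178791) = (2*(-1/2553) + 351005)*253322 = (-2/2553 + 351005)*253322 = (896115763/2553)*253322 = 9869819013682/111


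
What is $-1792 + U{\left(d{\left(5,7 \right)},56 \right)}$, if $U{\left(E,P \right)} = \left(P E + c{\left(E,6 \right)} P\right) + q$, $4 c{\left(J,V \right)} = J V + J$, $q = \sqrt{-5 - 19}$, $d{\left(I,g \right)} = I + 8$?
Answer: $210 + 2 i \sqrt{6} \approx 210.0 + 4.899 i$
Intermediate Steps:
$d{\left(I,g \right)} = 8 + I$
$q = 2 i \sqrt{6}$ ($q = \sqrt{-24} = 2 i \sqrt{6} \approx 4.899 i$)
$c{\left(J,V \right)} = \frac{J}{4} + \frac{J V}{4}$ ($c{\left(J,V \right)} = \frac{J V + J}{4} = \frac{J + J V}{4} = \frac{J}{4} + \frac{J V}{4}$)
$U{\left(E,P \right)} = 2 i \sqrt{6} + \frac{11 E P}{4}$ ($U{\left(E,P \right)} = \left(P E + \frac{E \left(1 + 6\right)}{4} P\right) + 2 i \sqrt{6} = \left(E P + \frac{1}{4} E 7 P\right) + 2 i \sqrt{6} = \left(E P + \frac{7 E}{4} P\right) + 2 i \sqrt{6} = \left(E P + \frac{7 E P}{4}\right) + 2 i \sqrt{6} = \frac{11 E P}{4} + 2 i \sqrt{6} = 2 i \sqrt{6} + \frac{11 E P}{4}$)
$-1792 + U{\left(d{\left(5,7 \right)},56 \right)} = -1792 + \left(2 i \sqrt{6} + \frac{11}{4} \left(8 + 5\right) 56\right) = -1792 + \left(2 i \sqrt{6} + \frac{11}{4} \cdot 13 \cdot 56\right) = -1792 + \left(2 i \sqrt{6} + 2002\right) = -1792 + \left(2002 + 2 i \sqrt{6}\right) = 210 + 2 i \sqrt{6}$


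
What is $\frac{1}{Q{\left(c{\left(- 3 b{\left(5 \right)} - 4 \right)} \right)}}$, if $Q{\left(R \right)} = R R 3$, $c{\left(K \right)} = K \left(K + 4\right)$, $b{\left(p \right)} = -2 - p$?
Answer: $\frac{1}{382347} \approx 2.6154 \cdot 10^{-6}$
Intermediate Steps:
$c{\left(K \right)} = K \left(4 + K\right)$
$Q{\left(R \right)} = 3 R^{2}$ ($Q{\left(R \right)} = R^{2} \cdot 3 = 3 R^{2}$)
$\frac{1}{Q{\left(c{\left(- 3 b{\left(5 \right)} - 4 \right)} \right)}} = \frac{1}{3 \left(\left(- 3 \left(-2 - 5\right) - 4\right) \left(4 - \left(4 + 3 \left(-2 - 5\right)\right)\right)\right)^{2}} = \frac{1}{3 \left(\left(\left(-3\right) \left(-7\right) - 4\right) \left(4 - -17\right)\right)^{2}} = \frac{1}{3 \left(\left(21 - 4\right) \left(4 + \left(21 - 4\right)\right)\right)^{2}} = \frac{1}{3 \left(17 \left(4 + 17\right)\right)^{2}} = \frac{1}{3 \left(17 \cdot 21\right)^{2}} = \frac{1}{3 \cdot 357^{2}} = \frac{1}{3 \cdot 127449} = \frac{1}{382347}$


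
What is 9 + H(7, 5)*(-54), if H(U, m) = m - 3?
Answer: -99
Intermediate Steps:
H(U, m) = -3 + m
9 + H(7, 5)*(-54) = 9 + (-3 + 5)*(-54) = 9 + 2*(-54) = 9 - 108 = -99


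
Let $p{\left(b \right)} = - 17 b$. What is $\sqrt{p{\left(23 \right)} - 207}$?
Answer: $i \sqrt{598} \approx 24.454 i$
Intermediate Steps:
$\sqrt{p{\left(23 \right)} - 207} = \sqrt{\left(-17\right) 23 - 207} = \sqrt{-391 - 207} = \sqrt{-598} = i \sqrt{598}$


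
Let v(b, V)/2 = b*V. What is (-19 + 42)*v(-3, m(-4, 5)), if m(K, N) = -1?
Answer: 138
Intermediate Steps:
v(b, V) = 2*V*b (v(b, V) = 2*(b*V) = 2*(V*b) = 2*V*b)
(-19 + 42)*v(-3, m(-4, 5)) = (-19 + 42)*(2*(-1)*(-3)) = 23*6 = 138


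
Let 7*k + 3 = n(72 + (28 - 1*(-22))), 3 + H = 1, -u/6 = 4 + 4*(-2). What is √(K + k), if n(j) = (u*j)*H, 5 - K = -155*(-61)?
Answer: 9*I*√127 ≈ 101.42*I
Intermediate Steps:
u = 24 (u = -6*(4 + 4*(-2)) = -6*(4 - 8) = -6*(-4) = 24)
H = -2 (H = -3 + 1 = -2)
K = -9450 (K = 5 - (-155)*(-61) = 5 - 1*9455 = 5 - 9455 = -9450)
n(j) = -48*j (n(j) = (24*j)*(-2) = -48*j)
k = -837 (k = -3/7 + (-48*(72 + (28 - 1*(-22))))/7 = -3/7 + (-48*(72 + (28 + 22)))/7 = -3/7 + (-48*(72 + 50))/7 = -3/7 + (-48*122)/7 = -3/7 + (⅐)*(-5856) = -3/7 - 5856/7 = -837)
√(K + k) = √(-9450 - 837) = √(-10287) = 9*I*√127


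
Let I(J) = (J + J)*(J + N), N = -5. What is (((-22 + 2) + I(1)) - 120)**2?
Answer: 21904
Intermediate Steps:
I(J) = 2*J*(-5 + J) (I(J) = (J + J)*(J - 5) = (2*J)*(-5 + J) = 2*J*(-5 + J))
(((-22 + 2) + I(1)) - 120)**2 = (((-22 + 2) + 2*1*(-5 + 1)) - 120)**2 = ((-20 + 2*1*(-4)) - 120)**2 = ((-20 - 8) - 120)**2 = (-28 - 120)**2 = (-148)**2 = 21904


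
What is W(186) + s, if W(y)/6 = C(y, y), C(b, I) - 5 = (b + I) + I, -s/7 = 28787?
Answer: -198131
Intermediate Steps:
s = -201509 (s = -7*28787 = -201509)
C(b, I) = 5 + b + 2*I (C(b, I) = 5 + ((b + I) + I) = 5 + ((I + b) + I) = 5 + (b + 2*I) = 5 + b + 2*I)
W(y) = 30 + 18*y (W(y) = 6*(5 + y + 2*y) = 6*(5 + 3*y) = 30 + 18*y)
W(186) + s = (30 + 18*186) - 201509 = (30 + 3348) - 201509 = 3378 - 201509 = -198131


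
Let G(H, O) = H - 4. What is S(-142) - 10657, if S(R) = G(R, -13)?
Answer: -10803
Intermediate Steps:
G(H, O) = -4 + H
S(R) = -4 + R
S(-142) - 10657 = (-4 - 142) - 10657 = -146 - 10657 = -10803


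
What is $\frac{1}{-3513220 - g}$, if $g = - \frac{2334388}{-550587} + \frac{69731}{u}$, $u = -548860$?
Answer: $- \frac{302195180820}{1061679396019655983} \approx -2.8464 \cdot 10^{-7}$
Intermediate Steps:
$g = \frac{1242859215583}{302195180820}$ ($g = - \frac{2334388}{-550587} + \frac{69731}{-548860} = \left(-2334388\right) \left(- \frac{1}{550587}\right) + 69731 \left(- \frac{1}{548860}\right) = \frac{2334388}{550587} - \frac{69731}{548860} = \frac{1242859215583}{302195180820} \approx 4.1128$)
$\frac{1}{-3513220 - g} = \frac{1}{-3513220 - \frac{1242859215583}{302195180820}} = \frac{1}{- \frac{1061679396019655983}{302195180820}} = - \frac{302195180820}{1061679396019655983}$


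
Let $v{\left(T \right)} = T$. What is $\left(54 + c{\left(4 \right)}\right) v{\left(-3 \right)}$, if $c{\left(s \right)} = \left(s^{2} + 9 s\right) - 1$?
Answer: $-315$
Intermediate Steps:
$c{\left(s \right)} = -1 + s^{2} + 9 s$
$\left(54 + c{\left(4 \right)}\right) v{\left(-3 \right)} = \left(54 + \left(-1 + 4^{2} + 9 \cdot 4\right)\right) \left(-3\right) = \left(54 + \left(-1 + 16 + 36\right)\right) \left(-3\right) = \left(54 + 51\right) \left(-3\right) = 105 \left(-3\right) = -315$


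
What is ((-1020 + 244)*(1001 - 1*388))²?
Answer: 226279073344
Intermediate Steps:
((-1020 + 244)*(1001 - 1*388))² = (-776*(1001 - 388))² = (-776*613)² = (-475688)² = 226279073344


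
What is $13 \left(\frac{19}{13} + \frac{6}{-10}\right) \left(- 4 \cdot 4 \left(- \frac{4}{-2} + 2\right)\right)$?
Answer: $- \frac{3584}{5} \approx -716.8$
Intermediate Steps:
$13 \left(\frac{19}{13} + \frac{6}{-10}\right) \left(- 4 \cdot 4 \left(- \frac{4}{-2} + 2\right)\right) = 13 \left(19 \cdot \frac{1}{13} + 6 \left(- \frac{1}{10}\right)\right) \left(- 4 \cdot 4 \left(\left(-4\right) \left(- \frac{1}{2}\right) + 2\right)\right) = 13 \left(\frac{19}{13} - \frac{3}{5}\right) \left(- 4 \cdot 4 \left(2 + 2\right)\right) = 13 \cdot \frac{56}{65} \left(- 4 \cdot 4 \cdot 4\right) = \frac{56 \left(\left(-4\right) 16\right)}{5} = \frac{56}{5} \left(-64\right) = - \frac{3584}{5}$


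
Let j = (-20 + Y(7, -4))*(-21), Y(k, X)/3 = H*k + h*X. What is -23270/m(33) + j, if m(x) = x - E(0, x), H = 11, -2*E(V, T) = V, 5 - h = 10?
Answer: -211073/33 ≈ -6396.1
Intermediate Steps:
h = -5 (h = 5 - 1*10 = 5 - 10 = -5)
E(V, T) = -V/2
m(x) = x (m(x) = x - (-1)*0/2 = x - 1*0 = x + 0 = x)
Y(k, X) = -15*X + 33*k (Y(k, X) = 3*(11*k - 5*X) = 3*(-5*X + 11*k) = -15*X + 33*k)
j = -5691 (j = (-20 + (-15*(-4) + 33*7))*(-21) = (-20 + (60 + 231))*(-21) = (-20 + 291)*(-21) = 271*(-21) = -5691)
-23270/m(33) + j = -23270/33 - 5691 = -211073/33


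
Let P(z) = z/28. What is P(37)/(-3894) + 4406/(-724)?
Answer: -120105445/19734792 ≈ -6.0860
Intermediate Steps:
P(z) = z/28 (P(z) = z*(1/28) = z/28)
P(37)/(-3894) + 4406/(-724) = ((1/28)*37)/(-3894) + 4406/(-724) = (37/28)*(-1/3894) + 4406*(-1/724) = -37/109032 - 2203/362 = -120105445/19734792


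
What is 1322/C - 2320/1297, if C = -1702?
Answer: -2831637/1103747 ≈ -2.5655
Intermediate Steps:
1322/C - 2320/1297 = 1322/(-1702) - 2320/1297 = 1322*(-1/1702) - 2320*1/1297 = -661/851 - 2320/1297 = -2831637/1103747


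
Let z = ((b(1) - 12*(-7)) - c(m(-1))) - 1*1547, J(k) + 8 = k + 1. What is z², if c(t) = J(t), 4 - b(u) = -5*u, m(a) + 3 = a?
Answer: 2082249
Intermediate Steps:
m(a) = -3 + a
b(u) = 4 + 5*u (b(u) = 4 - (-5)*u = 4 + 5*u)
J(k) = -7 + k (J(k) = -8 + (k + 1) = -8 + (1 + k) = -7 + k)
c(t) = -7 + t
z = -1443 (z = (((4 + 5*1) - 12*(-7)) - (-7 + (-3 - 1))) - 1*1547 = (((4 + 5) + 84) - (-7 - 4)) - 1547 = ((9 + 84) - 1*(-11)) - 1547 = (93 + 11) - 1547 = 104 - 1547 = -1443)
z² = (-1443)² = 2082249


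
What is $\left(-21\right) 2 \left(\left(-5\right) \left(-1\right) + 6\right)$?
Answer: $-462$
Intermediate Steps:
$\left(-21\right) 2 \left(\left(-5\right) \left(-1\right) + 6\right) = - 42 \left(5 + 6\right) = \left(-42\right) 11 = -462$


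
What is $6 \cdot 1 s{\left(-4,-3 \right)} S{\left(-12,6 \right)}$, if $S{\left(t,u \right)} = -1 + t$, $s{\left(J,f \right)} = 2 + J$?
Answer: $156$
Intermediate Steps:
$6 \cdot 1 s{\left(-4,-3 \right)} S{\left(-12,6 \right)} = 6 \cdot 1 \left(2 - 4\right) \left(-1 - 12\right) = 6 \left(-2\right) \left(-13\right) = \left(-12\right) \left(-13\right) = 156$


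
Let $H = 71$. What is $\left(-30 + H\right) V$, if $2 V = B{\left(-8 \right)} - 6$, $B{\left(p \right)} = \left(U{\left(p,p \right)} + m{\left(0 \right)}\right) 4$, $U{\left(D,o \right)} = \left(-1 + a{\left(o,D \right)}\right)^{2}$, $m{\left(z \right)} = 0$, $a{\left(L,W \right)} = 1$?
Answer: $-123$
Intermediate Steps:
$U{\left(D,o \right)} = 0$ ($U{\left(D,o \right)} = \left(-1 + 1\right)^{2} = 0^{2} = 0$)
$B{\left(p \right)} = 0$ ($B{\left(p \right)} = \left(0 + 0\right) 4 = 0 \cdot 4 = 0$)
$V = -3$ ($V = \frac{0 - 6}{2} = \frac{1}{2} \left(-6\right) = -3$)
$\left(-30 + H\right) V = \left(-30 + 71\right) \left(-3\right) = 41 \left(-3\right) = -123$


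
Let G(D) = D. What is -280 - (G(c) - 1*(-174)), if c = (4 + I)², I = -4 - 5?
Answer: -479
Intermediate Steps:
I = -9
c = 25 (c = (4 - 9)² = (-5)² = 25)
-280 - (G(c) - 1*(-174)) = -280 - (25 - 1*(-174)) = -280 - (25 + 174) = -280 - 1*199 = -280 - 199 = -479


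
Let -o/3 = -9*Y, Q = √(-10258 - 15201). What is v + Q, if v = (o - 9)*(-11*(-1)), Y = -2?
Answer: -693 + I*√25459 ≈ -693.0 + 159.56*I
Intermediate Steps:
Q = I*√25459 (Q = √(-25459) = I*√25459 ≈ 159.56*I)
o = -54 (o = -(-27)*(-2) = -3*18 = -54)
v = -693 (v = (-54 - 9)*(-11*(-1)) = -63*11 = -693)
v + Q = -693 + I*√25459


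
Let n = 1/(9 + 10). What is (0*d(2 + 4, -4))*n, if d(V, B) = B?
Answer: 0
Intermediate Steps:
n = 1/19 ≈ 0.052632
(0*d(2 + 4, -4))*n = (0*(-4))*(1/19) = 0*(1/19) = 0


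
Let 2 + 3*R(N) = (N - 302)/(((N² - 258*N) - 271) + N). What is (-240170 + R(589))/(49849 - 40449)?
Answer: -46899807179/1835603800 ≈ -25.550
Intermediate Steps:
R(N) = -⅔ + (-302 + N)/(3*(-271 + N² - 257*N)) (R(N) = -⅔ + ((N - 302)/(((N² - 258*N) - 271) + N))/3 = -⅔ + ((-302 + N)/((-271 + N² - 258*N) + N))/3 = -⅔ + ((-302 + N)/(-271 + N² - 257*N))/3 = -⅔ + (-302 + N)/(3*(-271 + N² - 257*N)))
(-240170 + R(589))/(49849 - 40449) = (-240170 + (-240 - 515*589 + 2*589²)/(3*(271 - 1*589² + 257*589)))/(49849 - 40449) = (-240170 + (-240 - 303335 + 2*346921)/(3*(271 - 1*346921 + 151373)))/9400 = (-240170 + (-240 - 303335 + 693842)/(3*(271 - 346921 + 151373)))*(1/9400) = (-240170 + (⅓)*390267/(-195277))*(1/9400) = (-240170 + (⅓)*(-1/195277)*390267)*(1/9400) = (-240170 - 130089/195277)*(1/9400) = -46899807179/195277*1/9400 = -46899807179/1835603800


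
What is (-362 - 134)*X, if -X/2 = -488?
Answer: -484096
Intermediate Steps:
X = 976 (X = -2*(-488) = 976)
(-362 - 134)*X = (-362 - 134)*976 = -496*976 = -484096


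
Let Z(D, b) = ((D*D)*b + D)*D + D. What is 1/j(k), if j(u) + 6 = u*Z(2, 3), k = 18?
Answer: 1/534 ≈ 0.0018727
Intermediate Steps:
Z(D, b) = D + D*(D + b*D**2) (Z(D, b) = (D**2*b + D)*D + D = (b*D**2 + D)*D + D = (D + b*D**2)*D + D = D*(D + b*D**2) + D = D + D*(D + b*D**2))
j(u) = -6 + 30*u (j(u) = -6 + u*(2*(1 + 2 + 3*2**2)) = -6 + u*(2*(1 + 2 + 3*4)) = -6 + u*(2*(1 + 2 + 12)) = -6 + u*(2*15) = -6 + u*30 = -6 + 30*u)
1/j(k) = 1/(-6 + 30*18) = 1/(-6 + 540) = 1/534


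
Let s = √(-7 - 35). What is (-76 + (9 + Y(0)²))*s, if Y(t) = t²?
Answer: -67*I*√42 ≈ -434.21*I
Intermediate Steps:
s = I*√42 (s = √(-42) = I*√42 ≈ 6.4807*I)
(-76 + (9 + Y(0)²))*s = (-76 + (9 + (0²)²))*(I*√42) = (-76 + (9 + 0²))*(I*√42) = (-76 + (9 + 0))*(I*√42) = (-76 + 9)*(I*√42) = -67*I*√42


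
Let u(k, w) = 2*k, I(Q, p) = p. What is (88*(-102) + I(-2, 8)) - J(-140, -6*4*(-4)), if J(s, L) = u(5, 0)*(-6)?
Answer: -8908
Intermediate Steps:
J(s, L) = -60 (J(s, L) = (2*5)*(-6) = 10*(-6) = -60)
(88*(-102) + I(-2, 8)) - J(-140, -6*4*(-4)) = (88*(-102) + 8) - 1*(-60) = (-8976 + 8) + 60 = -8968 + 60 = -8908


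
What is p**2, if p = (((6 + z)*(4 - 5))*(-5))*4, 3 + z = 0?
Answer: 3600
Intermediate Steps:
z = -3 (z = -3 + 0 = -3)
p = 60 (p = (((6 - 3)*(4 - 5))*(-5))*4 = ((3*(-1))*(-5))*4 = -3*(-5)*4 = 15*4 = 60)
p**2 = 60**2 = 3600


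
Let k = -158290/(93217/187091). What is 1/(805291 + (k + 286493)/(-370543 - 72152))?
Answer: 13755566605/11077234956445858 ≈ 1.2418e-6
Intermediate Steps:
k = -29614634390/93217 (k = -158290/(93217*(1/187091)) = -158290/93217/187091 = -158290*187091/93217 = -29614634390/93217 ≈ -3.1770e+5)
1/(805291 + (k + 286493)/(-370543 - 72152)) = 1/(805291 + (-29614634390/93217 + 286493)/(-370543 - 72152)) = 1/(805291 - 2908616409/93217/(-442695)) = 1/(805291 - 2908616409/93217*(-1/442695)) = 1/(805291 + 969538803/13755566605) = 1/(11077234956445858/13755566605) = 13755566605/11077234956445858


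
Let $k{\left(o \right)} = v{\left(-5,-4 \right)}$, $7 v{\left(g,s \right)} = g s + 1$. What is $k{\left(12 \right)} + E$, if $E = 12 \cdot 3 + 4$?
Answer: $43$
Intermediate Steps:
$v{\left(g,s \right)} = \frac{1}{7} + \frac{g s}{7}$ ($v{\left(g,s \right)} = \frac{g s + 1}{7} = \frac{1 + g s}{7} = \frac{1}{7} + \frac{g s}{7}$)
$k{\left(o \right)} = 3$ ($k{\left(o \right)} = \frac{1}{7} + \frac{1}{7} \left(-5\right) \left(-4\right) = \frac{1}{7} + \frac{20}{7} = 3$)
$E = 40$ ($E = 36 + 4 = 40$)
$k{\left(12 \right)} + E = 3 + 40 = 43$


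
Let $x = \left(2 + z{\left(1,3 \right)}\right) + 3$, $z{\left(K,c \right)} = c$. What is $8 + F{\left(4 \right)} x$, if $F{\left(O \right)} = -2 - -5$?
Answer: $32$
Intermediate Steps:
$F{\left(O \right)} = 3$ ($F{\left(O \right)} = -2 + 5 = 3$)
$x = 8$ ($x = \left(2 + 3\right) + 3 = 5 + 3 = 8$)
$8 + F{\left(4 \right)} x = 8 + 3 \cdot 8 = 8 + 24 = 32$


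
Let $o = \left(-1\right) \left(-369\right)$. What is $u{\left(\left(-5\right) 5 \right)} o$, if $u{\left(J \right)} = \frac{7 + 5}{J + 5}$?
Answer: $- \frac{1107}{5} \approx -221.4$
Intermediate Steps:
$u{\left(J \right)} = \frac{12}{5 + J}$
$o = 369$
$u{\left(\left(-5\right) 5 \right)} o = \frac{12}{5 - 25} \cdot 369 = \frac{12}{-20} \cdot 369 = 12 \left(- \frac{1}{20}\right) 369 = \left(- \frac{3}{5}\right) 369 = - \frac{1107}{5}$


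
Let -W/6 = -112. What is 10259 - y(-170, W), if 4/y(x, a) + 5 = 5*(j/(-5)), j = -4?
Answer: 10263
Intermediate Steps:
W = 672 (W = -6*(-112) = 672)
y(x, a) = -4 (y(x, a) = 4/(-5 + 5*(-4/(-5))) = 4/(-5 + 5*(-4*(-⅕))) = 4/(-5 + 5*(⅘)) = 4/(-5 + 4) = 4/(-1) = 4*(-1) = -4)
10259 - y(-170, W) = 10259 - 1*(-4) = 10259 + 4 = 10263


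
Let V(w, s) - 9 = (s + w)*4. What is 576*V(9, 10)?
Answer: 48960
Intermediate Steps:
V(w, s) = 9 + 4*s + 4*w (V(w, s) = 9 + (s + w)*4 = 9 + (4*s + 4*w) = 9 + 4*s + 4*w)
576*V(9, 10) = 576*(9 + 4*10 + 4*9) = 576*(9 + 40 + 36) = 576*85 = 48960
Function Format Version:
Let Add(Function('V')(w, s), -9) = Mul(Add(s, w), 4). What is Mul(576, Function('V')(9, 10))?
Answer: 48960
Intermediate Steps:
Function('V')(w, s) = Add(9, Mul(4, s), Mul(4, w)) (Function('V')(w, s) = Add(9, Mul(Add(s, w), 4)) = Add(9, Add(Mul(4, s), Mul(4, w))) = Add(9, Mul(4, s), Mul(4, w)))
Mul(576, Function('V')(9, 10)) = Mul(576, Add(9, Mul(4, 10), Mul(4, 9))) = Mul(576, Add(9, 40, 36)) = Mul(576, 85) = 48960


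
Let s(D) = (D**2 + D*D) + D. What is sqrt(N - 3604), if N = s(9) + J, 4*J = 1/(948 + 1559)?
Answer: I*sqrt(86306290361)/5014 ≈ 58.592*I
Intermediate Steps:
J = 1/10028 (J = 1/(4*(948 + 1559)) = (1/4)/2507 = (1/4)*(1/2507) = 1/10028 ≈ 9.9721e-5)
s(D) = D + 2*D**2 (s(D) = (D**2 + D**2) + D = 2*D**2 + D = D + 2*D**2)
N = 1714789/10028 (N = 9*(1 + 2*9) + 1/10028 = 9*(1 + 18) + 1/10028 = 9*19 + 1/10028 = 171 + 1/10028 = 1714789/10028 ≈ 171.00)
sqrt(N - 3604) = sqrt(1714789/10028 - 3604) = sqrt(-34426123/10028) = I*sqrt(86306290361)/5014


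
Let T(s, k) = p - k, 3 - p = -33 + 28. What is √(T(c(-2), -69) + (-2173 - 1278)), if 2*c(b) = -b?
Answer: I*√3374 ≈ 58.086*I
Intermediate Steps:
c(b) = -b/2 (c(b) = (-b)/2 = -b/2)
p = 8 (p = 3 - (-33 + 28) = 3 - 1*(-5) = 3 + 5 = 8)
T(s, k) = 8 - k
√(T(c(-2), -69) + (-2173 - 1278)) = √((8 - 1*(-69)) + (-2173 - 1278)) = √((8 + 69) - 3451) = √(77 - 3451) = √(-3374) = I*√3374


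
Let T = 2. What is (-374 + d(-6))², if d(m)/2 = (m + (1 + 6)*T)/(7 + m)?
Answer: 128164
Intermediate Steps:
d(m) = 2*(14 + m)/(7 + m) (d(m) = 2*((m + (1 + 6)*2)/(7 + m)) = 2*((m + 7*2)/(7 + m)) = 2*((m + 14)/(7 + m)) = 2*((14 + m)/(7 + m)) = 2*(14 + m)/(7 + m))
(-374 + d(-6))² = (-374 + 2*(14 - 6)/(7 - 6))² = (-374 + 2*8/1)² = (-374 + 2*1*8)² = (-374 + 16)² = (-358)² = 128164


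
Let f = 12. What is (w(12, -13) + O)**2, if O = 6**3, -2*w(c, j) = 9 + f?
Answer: 168921/4 ≈ 42230.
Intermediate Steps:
w(c, j) = -21/2 (w(c, j) = -(9 + 12)/2 = -1/2*21 = -21/2)
O = 216
(w(12, -13) + O)**2 = (-21/2 + 216)**2 = (411/2)**2 = 168921/4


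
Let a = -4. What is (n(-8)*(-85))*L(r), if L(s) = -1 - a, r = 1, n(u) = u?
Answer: 2040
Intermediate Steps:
L(s) = 3 (L(s) = -1 - 1*(-4) = -1 + 4 = 3)
(n(-8)*(-85))*L(r) = -8*(-85)*3 = 680*3 = 2040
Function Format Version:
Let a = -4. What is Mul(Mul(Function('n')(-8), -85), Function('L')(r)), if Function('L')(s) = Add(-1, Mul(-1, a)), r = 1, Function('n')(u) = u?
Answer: 2040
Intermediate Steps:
Function('L')(s) = 3 (Function('L')(s) = Add(-1, Mul(-1, -4)) = Add(-1, 4) = 3)
Mul(Mul(Function('n')(-8), -85), Function('L')(r)) = Mul(Mul(-8, -85), 3) = Mul(680, 3) = 2040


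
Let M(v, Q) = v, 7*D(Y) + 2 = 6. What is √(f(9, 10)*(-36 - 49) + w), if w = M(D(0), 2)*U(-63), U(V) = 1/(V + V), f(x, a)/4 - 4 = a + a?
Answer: I*√3598562/21 ≈ 90.333*I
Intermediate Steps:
f(x, a) = 16 + 8*a (f(x, a) = 16 + 4*(a + a) = 16 + 4*(2*a) = 16 + 8*a)
D(Y) = 4/7 (D(Y) = -2/7 + (⅐)*6 = -2/7 + 6/7 = 4/7)
U(V) = 1/(2*V)
w = -2/441 (w = 4*((½)/(-63))/7 = 4*((½)*(-1/63))/7 = (4/7)*(-1/126) = -2/441 ≈ -0.0045351)
√(f(9, 10)*(-36 - 49) + w) = √((16 + 8*10)*(-36 - 49) - 2/441) = √((16 + 80)*(-85) - 2/441) = √(96*(-85) - 2/441) = √(-8160 - 2/441) = √(-3598562/441) = I*√3598562/21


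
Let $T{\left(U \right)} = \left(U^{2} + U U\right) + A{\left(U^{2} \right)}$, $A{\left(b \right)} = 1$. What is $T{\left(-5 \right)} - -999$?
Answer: $1050$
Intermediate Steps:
$T{\left(U \right)} = 1 + 2 U^{2}$ ($T{\left(U \right)} = \left(U^{2} + U U\right) + 1 = \left(U^{2} + U^{2}\right) + 1 = 2 U^{2} + 1 = 1 + 2 U^{2}$)
$T{\left(-5 \right)} - -999 = \left(1 + 2 \left(-5\right)^{2}\right) - -999 = \left(1 + 2 \cdot 25\right) + 999 = \left(1 + 50\right) + 999 = 51 + 999 = 1050$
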